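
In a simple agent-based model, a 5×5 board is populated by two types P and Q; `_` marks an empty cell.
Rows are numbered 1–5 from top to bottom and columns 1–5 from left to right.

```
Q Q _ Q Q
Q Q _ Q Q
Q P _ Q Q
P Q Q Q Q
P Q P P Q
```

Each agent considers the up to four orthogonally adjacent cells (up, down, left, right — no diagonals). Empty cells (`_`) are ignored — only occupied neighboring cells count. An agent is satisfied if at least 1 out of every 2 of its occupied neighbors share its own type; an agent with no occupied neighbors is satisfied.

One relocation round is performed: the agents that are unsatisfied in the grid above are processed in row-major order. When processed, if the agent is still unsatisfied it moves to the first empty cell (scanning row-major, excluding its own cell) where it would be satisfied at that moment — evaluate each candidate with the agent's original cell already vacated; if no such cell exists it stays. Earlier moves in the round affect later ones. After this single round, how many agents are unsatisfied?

Initially unsatisfied (in order): (3,1), (3,2), (4,1), (5,2), (5,3), (5,4).
  (3,1) → (1,3).
  (3,2) → (3,1).
  (4,1): now satisfied by earlier moves; stays.
  (5,2) → (2,3).
  (5,3): now satisfied by earlier moves; stays.
  (5,4) → (5,2).
Resulting grid:
Q Q Q Q Q
Q Q Q Q Q
P _ _ Q Q
P Q Q Q Q
P P P _ Q
Unsatisfied now: (4,2).

1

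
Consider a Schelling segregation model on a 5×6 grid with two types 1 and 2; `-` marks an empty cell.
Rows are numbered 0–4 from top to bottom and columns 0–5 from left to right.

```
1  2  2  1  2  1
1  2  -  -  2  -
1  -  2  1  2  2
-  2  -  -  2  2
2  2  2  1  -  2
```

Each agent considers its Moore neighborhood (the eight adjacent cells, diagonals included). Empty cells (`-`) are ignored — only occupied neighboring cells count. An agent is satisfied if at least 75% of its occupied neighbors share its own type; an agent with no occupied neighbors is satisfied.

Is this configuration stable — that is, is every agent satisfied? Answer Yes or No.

(0,0)1 1/3 unhappy
(0,1)2 2/4 unhappy
(0,2)2 2/3 unhappy
(0,3)1 0/3 unhappy
(0,4)2 1/3 unhappy
(0,5)1 0/2 unhappy
(1,0)1 2/4 unhappy
(1,1)2 3/6 unhappy
(1,4)2 3/6 unhappy
(2,0)1 1/3 unhappy
(2,2)2 2/3 unhappy
(2,3)1 0/4 unhappy
(2,4)2 4/5 ok
(2,5)2 4/4 ok
(3,1)2 4/5 ok
(3,4)2 4/6 unhappy
(3,5)2 4/4 ok
(4,0)2 2/2 ok
(4,1)2 3/3 ok
(4,2)2 2/3 unhappy
(4,3)1 0/2 unhappy
(4,5)2 2/2 ok
For instance (0,0) has only 1/3 same-type neighbors, below 3/4.

No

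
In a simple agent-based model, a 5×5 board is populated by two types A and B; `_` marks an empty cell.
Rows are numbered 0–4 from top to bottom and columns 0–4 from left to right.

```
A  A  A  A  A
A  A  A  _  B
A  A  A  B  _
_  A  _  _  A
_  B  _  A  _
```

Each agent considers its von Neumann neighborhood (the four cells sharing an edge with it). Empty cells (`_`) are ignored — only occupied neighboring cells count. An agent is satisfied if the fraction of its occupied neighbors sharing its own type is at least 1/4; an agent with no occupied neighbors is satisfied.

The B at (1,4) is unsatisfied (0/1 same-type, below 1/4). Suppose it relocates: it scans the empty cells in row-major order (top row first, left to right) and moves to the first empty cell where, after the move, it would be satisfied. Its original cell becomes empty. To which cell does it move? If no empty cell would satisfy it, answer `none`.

Vacating (1,4). Empty cells in order:
  (1,3): 1/3 same-type → satisfied — stop here.

(1,3)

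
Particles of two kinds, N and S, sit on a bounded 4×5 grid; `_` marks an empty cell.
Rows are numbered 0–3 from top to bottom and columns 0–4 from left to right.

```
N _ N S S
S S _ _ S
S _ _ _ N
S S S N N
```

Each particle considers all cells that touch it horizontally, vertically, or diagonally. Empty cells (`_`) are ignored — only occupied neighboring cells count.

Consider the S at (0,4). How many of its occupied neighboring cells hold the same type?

Occupied neighbors of (0,4): (0,3)=S, (1,4)=S.
Same type (S): 2 of 2.

2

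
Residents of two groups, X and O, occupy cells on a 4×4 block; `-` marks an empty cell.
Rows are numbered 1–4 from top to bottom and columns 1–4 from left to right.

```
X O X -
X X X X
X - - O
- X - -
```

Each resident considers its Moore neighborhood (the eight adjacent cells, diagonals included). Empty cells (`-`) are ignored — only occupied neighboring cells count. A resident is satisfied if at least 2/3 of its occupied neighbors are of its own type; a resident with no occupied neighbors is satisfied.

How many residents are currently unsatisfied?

Row 1: (1,1)X 2/3 ✓ · (1,2)O 0/5 ✗ · (1,3)X 3/4 ✓
Row 2: (2,1)X 3/4 ✓ · (2,2)X 5/6 ✓ · (2,3)X 3/5 ✗ · (2,4)X 2/3 ✓
Row 3: (3,1)X 3/3 ✓ · (3,4)O 0/2 ✗
Row 4: (4,2)X 1/1 ✓
Unsatisfied: (1,2), (2,3), (3,4) — 3 in total.

3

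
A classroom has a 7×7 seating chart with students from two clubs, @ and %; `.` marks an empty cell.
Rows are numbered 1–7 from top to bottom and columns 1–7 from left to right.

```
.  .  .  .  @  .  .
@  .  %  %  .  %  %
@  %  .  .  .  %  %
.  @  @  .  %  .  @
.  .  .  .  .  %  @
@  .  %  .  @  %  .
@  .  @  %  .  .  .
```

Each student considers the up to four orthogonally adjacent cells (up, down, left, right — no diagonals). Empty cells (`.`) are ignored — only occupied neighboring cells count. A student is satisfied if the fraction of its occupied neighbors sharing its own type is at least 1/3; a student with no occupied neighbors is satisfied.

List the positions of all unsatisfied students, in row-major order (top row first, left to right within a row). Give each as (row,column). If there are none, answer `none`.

(3,2), (6,3), (6,5), (7,3), (7,4)

(1,5)@ 0/0 satisfied
(2,1)@ 1/1 satisfied
(2,3)% 1/1 satisfied
(2,4)% 1/1 satisfied
(2,6)% 2/2 satisfied
(2,7)% 2/2 satisfied
(3,1)@ 1/2 satisfied
(3,2)% 0/2 not
(3,6)% 2/2 satisfied
(3,7)% 2/3 satisfied
(4,2)@ 1/2 satisfied
(4,3)@ 1/1 satisfied
(4,5)% 0/0 satisfied
(4,7)@ 1/2 satisfied
(5,6)% 1/2 satisfied
(5,7)@ 1/2 satisfied
(6,1)@ 1/1 satisfied
(6,3)% 0/1 not
(6,5)@ 0/1 not
(6,6)% 1/2 satisfied
(7,1)@ 1/1 satisfied
(7,3)@ 0/2 not
(7,4)% 0/1 not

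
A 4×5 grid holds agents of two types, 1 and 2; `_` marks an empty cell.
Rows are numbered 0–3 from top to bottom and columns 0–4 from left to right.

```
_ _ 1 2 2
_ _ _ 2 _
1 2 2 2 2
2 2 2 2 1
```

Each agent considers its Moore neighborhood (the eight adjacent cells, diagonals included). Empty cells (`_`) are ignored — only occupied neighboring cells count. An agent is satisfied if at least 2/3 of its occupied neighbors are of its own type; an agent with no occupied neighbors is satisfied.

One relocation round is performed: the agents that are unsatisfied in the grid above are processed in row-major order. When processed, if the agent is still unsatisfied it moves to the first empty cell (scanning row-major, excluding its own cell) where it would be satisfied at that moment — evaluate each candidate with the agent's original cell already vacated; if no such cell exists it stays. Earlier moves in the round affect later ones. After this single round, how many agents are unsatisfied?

Initially unsatisfied (in order): (0,2), (2,0), (3,4).
  (0,2) → (0,0).
  (2,0) → (0,1).
  (3,4) → (1,0).
Resulting grid:
1 1 _ 2 2
1 _ _ 2 _
_ 2 2 2 2
2 2 2 2 _
All satisfied now.

0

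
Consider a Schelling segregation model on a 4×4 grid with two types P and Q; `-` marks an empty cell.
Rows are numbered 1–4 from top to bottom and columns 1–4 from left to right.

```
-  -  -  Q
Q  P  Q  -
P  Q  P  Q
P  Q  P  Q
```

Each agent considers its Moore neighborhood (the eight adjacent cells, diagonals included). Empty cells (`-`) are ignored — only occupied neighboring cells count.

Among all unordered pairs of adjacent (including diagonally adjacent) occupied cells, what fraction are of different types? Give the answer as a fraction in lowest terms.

17/27

Scan each occupied cell's neighbors to the right and below (and the two forward diagonals) so each pair is counted once.
Row 1: Q(1,4)–Q(2,3)=  → 0/1 unlike.
Row 2: Q(2,1)–P(2,2)≠ Q(2,1)–P(3,1)≠ Q(2,1)–Q(3,2)= P(2,2)–Q(2,3)≠ P(2,2)–Q(3,2)≠ P(2,2)–P(3,3)= P(2,2)–P(3,1)= Q(2,3)–P(3,3)≠ Q(2,3)–Q(3,4)= Q(2,3)–Q(3,2)=  → 5/10 unlike.
Row 3: P(3,1)–Q(3,2)≠ P(3,1)–P(4,1)= P(3,1)–Q(4,2)≠ Q(3,2)–P(3,3)≠ Q(3,2)–Q(4,2)= Q(3,2)–P(4,3)≠ Q(3,2)–P(4,1)≠ P(3,3)–Q(3,4)≠ P(3,3)–P(4,3)= P(3,3)–Q(4,4)≠ P(3,3)–Q(4,2)≠ Q(3,4)–Q(4,4)= Q(3,4)–P(4,3)≠  → 9/13 unlike.
Row 4: P(4,1)–Q(4,2)≠ Q(4,2)–P(4,3)≠ P(4,3)–Q(4,4)≠  → 3/3 unlike.
Total adjacent occupied pairs: 27; unlike-type pairs: 17.
17/27 is already in lowest terms.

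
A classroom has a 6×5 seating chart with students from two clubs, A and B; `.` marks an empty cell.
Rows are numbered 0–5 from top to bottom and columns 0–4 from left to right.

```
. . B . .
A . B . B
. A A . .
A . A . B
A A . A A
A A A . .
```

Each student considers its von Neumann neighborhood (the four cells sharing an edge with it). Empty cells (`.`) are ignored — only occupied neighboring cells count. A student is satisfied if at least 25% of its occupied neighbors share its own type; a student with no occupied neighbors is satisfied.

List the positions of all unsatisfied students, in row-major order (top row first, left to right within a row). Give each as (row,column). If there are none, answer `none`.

(3,4)

Row 0: (0,2)B 1/1 satisfied
Row 1: (1,0)A 0/0 satisfied · (1,2)B 1/2 satisfied · (1,4)B 0/0 satisfied
Row 2: (2,1)A 1/1 satisfied · (2,2)A 2/3 satisfied
Row 3: (3,0)A 1/1 satisfied · (3,2)A 1/1 satisfied · (3,4)B 0/1 not
Row 4: (4,0)A 3/3 satisfied · (4,1)A 2/2 satisfied · (4,3)A 1/1 satisfied · (4,4)A 1/2 satisfied
Row 5: (5,0)A 2/2 satisfied · (5,1)A 3/3 satisfied · (5,2)A 1/1 satisfied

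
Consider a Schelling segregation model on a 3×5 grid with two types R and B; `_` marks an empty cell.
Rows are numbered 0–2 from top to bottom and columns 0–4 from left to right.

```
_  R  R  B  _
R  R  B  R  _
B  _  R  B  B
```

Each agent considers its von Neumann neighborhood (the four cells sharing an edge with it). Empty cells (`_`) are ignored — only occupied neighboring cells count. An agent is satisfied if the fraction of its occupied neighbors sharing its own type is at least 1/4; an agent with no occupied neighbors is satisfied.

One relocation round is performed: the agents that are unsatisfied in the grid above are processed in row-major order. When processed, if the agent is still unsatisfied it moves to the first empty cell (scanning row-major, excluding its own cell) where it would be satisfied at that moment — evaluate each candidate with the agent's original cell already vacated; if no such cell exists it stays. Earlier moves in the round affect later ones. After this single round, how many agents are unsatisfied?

0

Initially unsatisfied (in order): (0,3), (1,2), (1,3), (2,0), (2,2).
  (0,3) → (0,4).
  (1,2) → (0,3).
  (1,3) → (0,0).
  (2,0) → (1,3).
  (2,2) → (1,2).
Resulting grid:
R R R B B
R R R B _
_ _ _ B B
All satisfied now.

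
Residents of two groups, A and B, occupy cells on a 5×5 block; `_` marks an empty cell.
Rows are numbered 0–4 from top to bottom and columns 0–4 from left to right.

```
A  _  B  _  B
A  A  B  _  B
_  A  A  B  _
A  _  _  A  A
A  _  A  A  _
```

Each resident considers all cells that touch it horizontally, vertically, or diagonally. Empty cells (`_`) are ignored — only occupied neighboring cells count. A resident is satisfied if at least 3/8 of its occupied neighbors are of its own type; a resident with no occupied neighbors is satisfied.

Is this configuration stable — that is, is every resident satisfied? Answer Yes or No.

(0,0)A 2/2 ok
(0,2)B 1/2 ok
(0,4)B 1/1 ok
(1,0)A 3/3 ok
(1,1)A 4/6 ok
(1,2)B 2/5 ok
(1,4)B 2/2 ok
(2,1)A 4/5 ok
(2,2)A 3/5 ok
(2,3)B 2/5 ok
(3,0)A 2/2 ok
(3,3)A 4/5 ok
(3,4)A 2/3 ok
(4,0)A 1/1 ok
(4,2)A 2/2 ok
(4,3)A 3/3 ok
All meet the threshold, so the configuration is stable.

Yes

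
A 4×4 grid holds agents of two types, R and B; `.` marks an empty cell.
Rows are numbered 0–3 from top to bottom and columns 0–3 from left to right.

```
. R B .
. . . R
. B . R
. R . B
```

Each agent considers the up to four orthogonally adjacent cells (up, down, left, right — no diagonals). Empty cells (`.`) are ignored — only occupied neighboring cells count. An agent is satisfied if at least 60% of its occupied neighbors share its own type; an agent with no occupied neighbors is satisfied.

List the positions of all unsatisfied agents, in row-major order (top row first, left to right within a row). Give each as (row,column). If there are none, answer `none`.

(0,1), (0,2), (2,1), (2,3), (3,1), (3,3)

(0,1)R 0/1 ✗
(0,2)B 0/1 ✗
(1,3)R 1/1 ✓
(2,1)B 0/1 ✗
(2,3)R 1/2 ✗
(3,1)R 0/1 ✗
(3,3)B 0/1 ✗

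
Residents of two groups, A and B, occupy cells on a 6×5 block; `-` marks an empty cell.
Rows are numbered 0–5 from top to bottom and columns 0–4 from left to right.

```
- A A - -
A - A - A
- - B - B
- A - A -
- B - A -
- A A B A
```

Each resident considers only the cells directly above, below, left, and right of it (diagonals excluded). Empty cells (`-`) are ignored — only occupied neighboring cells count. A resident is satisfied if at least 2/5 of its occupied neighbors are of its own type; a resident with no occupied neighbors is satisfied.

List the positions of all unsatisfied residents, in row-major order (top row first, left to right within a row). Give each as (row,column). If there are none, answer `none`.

Row 0: (0,1)A 1/1 ok · (0,2)A 2/2 ok
Row 1: (1,0)A 0/0 ok · (1,2)A 1/2 ok · (1,4)A 0/1 unhappy
Row 2: (2,2)B 0/1 unhappy · (2,4)B 0/1 unhappy
Row 3: (3,1)A 0/1 unhappy · (3,3)A 1/1 ok
Row 4: (4,1)B 0/2 unhappy · (4,3)A 1/2 ok
Row 5: (5,1)A 1/2 ok · (5,2)A 1/2 ok · (5,3)B 0/3 unhappy · (5,4)A 0/1 unhappy

(1,4), (2,2), (2,4), (3,1), (4,1), (5,3), (5,4)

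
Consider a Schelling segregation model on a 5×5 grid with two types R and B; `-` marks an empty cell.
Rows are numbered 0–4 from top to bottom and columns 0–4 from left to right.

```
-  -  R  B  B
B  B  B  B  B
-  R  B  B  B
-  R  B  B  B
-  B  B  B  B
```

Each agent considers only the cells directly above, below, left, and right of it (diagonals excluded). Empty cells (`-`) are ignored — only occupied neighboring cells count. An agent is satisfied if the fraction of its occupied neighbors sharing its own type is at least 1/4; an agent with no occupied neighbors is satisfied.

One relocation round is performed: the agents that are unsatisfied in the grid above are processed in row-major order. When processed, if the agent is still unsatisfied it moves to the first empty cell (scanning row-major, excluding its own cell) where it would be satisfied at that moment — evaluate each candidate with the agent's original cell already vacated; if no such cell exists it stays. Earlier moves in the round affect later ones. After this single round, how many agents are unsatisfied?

0

Initially unsatisfied (in order): (0,2).
  (0,2) → (2,0).
Resulting grid:
- - - B B
B B B B B
R R B B B
- R B B B
- B B B B
All satisfied now.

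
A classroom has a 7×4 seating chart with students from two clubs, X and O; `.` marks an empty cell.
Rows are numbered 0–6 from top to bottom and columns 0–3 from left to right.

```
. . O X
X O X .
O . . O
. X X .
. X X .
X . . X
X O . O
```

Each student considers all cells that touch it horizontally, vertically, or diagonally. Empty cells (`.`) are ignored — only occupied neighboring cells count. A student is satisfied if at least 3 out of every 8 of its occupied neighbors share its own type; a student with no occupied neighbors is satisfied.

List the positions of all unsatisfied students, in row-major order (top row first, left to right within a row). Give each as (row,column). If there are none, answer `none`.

(0,2), (1,0), (1,2), (2,0), (2,3), (6,1), (6,3)

Row 0: (0,2)O 1/3 not · (0,3)X 1/2 satisfied
Row 1: (1,0)X 0/2 not · (1,1)O 2/4 satisfied · (1,2)X 1/4 not
Row 2: (2,0)O 1/3 not · (2,3)O 0/2 not
Row 3: (3,1)X 3/4 satisfied · (3,2)X 3/4 satisfied
Row 4: (4,1)X 4/4 satisfied · (4,2)X 4/4 satisfied
Row 5: (5,0)X 2/3 satisfied · (5,3)X 1/2 satisfied
Row 6: (6,0)X 1/2 satisfied · (6,1)O 0/2 not · (6,3)O 0/1 not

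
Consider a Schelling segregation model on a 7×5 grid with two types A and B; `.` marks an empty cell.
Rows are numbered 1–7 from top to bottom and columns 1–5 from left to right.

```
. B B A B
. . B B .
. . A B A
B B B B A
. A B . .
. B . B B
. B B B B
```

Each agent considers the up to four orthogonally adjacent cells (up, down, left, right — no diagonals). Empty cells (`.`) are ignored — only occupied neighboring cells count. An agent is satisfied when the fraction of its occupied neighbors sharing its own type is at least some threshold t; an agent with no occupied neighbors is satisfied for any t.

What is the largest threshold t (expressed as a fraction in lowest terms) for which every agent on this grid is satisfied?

Row 1: (1,2)B 1/1 · (1,3)B 2/3 · (1,4)A 0/3 · (1,5)B 0/1
Row 2: (2,3)B 2/3 · (2,4)B 2/3
Row 3: (3,3)A 0/3 · (3,4)B 2/4 · (3,5)A 1/2
Row 4: (4,1)B 1/1 · (4,2)B 2/3 · (4,3)B 3/4 · (4,4)B 2/3 · (4,5)A 1/2
Row 5: (5,2)A 0/3 · (5,3)B 1/2
Row 6: (6,2)B 1/2 · (6,4)B 2/2 · (6,5)B 2/2
Row 7: (7,2)B 2/2 · (7,3)B 2/2 · (7,4)B 3/3 · (7,5)B 2/2
The smallest same-type fraction is 0/3 at (1,4), which reduces to 0/1. Any threshold above that leaves this agent unsatisfied.

0/1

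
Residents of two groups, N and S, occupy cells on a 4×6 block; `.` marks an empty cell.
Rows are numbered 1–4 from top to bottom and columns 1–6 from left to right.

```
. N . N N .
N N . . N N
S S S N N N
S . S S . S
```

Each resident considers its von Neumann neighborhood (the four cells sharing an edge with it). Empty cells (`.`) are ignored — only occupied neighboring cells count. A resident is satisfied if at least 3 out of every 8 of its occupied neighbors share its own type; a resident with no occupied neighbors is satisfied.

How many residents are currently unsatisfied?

2

(1,2)N 1/1 ok
(1,4)N 1/1 ok
(1,5)N 2/2 ok
(2,1)N 1/2 ok
(2,2)N 2/3 ok
(2,5)N 3/3 ok
(2,6)N 2/2 ok
(3,1)S 2/3 ok
(3,2)S 2/3 ok
(3,3)S 2/3 ok
(3,4)N 1/3 unhappy
(3,5)N 3/3 ok
(3,6)N 2/3 ok
(4,1)S 1/1 ok
(4,3)S 2/2 ok
(4,4)S 1/2 ok
(4,6)S 0/1 unhappy
Unsatisfied: (3,4), (4,6) — 2 in total.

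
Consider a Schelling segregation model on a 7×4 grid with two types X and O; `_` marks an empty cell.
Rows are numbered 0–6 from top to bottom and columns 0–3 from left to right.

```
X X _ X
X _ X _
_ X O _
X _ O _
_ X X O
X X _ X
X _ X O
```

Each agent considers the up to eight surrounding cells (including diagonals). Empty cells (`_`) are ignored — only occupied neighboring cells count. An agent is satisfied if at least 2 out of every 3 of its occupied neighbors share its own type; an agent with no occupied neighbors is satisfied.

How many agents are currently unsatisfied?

7

(0,0)X 2/2 satisfied
(0,1)X 3/3 satisfied
(0,3)X 1/1 satisfied
(1,0)X 3/3 satisfied
(1,2)X 3/4 satisfied
(2,1)X 3/5 not
(2,2)O 1/3 not
(3,0)X 2/2 satisfied
(3,2)O 2/5 not
(4,1)X 4/5 satisfied
(4,2)X 3/5 not
(4,3)O 1/3 not
(5,0)X 3/3 satisfied
(5,1)X 5/5 satisfied
(5,3)X 2/4 not
(6,0)X 2/2 satisfied
(6,2)X 2/3 satisfied
(6,3)O 0/2 not
Unsatisfied: (2,1), (2,2), (3,2), (4,2), (4,3), (5,3), (6,3) — 7 in total.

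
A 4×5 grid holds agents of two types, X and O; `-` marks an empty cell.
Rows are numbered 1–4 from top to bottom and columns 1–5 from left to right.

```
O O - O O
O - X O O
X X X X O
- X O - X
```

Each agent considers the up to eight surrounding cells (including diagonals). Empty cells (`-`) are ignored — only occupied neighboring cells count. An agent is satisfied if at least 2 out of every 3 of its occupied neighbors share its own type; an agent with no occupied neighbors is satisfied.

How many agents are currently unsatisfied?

(1,1)O 2/2 satisfied
(1,2)O 2/3 satisfied
(1,4)O 3/4 satisfied
(1,5)O 3/3 satisfied
(2,1)O 2/4 not
(2,3)X 3/6 not
(2,4)O 4/7 not
(2,5)O 4/5 satisfied
(3,1)X 2/3 satisfied
(3,2)X 4/6 satisfied
(3,3)X 4/6 satisfied
(3,4)X 3/7 not
(3,5)O 2/4 not
(4,2)X 3/4 satisfied
(4,3)O 0/4 not
(4,5)X 1/2 not
Unsatisfied: (2,1), (2,3), (2,4), (3,4), (3,5), (4,3), (4,5) — 7 in total.

7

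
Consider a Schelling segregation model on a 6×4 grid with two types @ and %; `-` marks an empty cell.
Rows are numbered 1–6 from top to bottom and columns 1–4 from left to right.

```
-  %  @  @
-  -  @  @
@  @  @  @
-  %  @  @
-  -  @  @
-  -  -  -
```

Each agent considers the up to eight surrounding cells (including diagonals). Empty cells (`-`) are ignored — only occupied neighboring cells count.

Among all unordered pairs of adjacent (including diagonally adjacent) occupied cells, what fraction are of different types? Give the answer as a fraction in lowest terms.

Scan each occupied cell's neighbors to the right and below (and the two forward diagonals) so each pair is counted once.
Row 1: %(1,2)–@(1,3)≠ %(1,2)–@(2,3)≠ @(1,3)–@(1,4)= @(1,3)–@(2,3)= @(1,3)–@(2,4)= @(1,4)–@(2,4)= @(1,4)–@(2,3)=  → 2/7 unlike.
Row 2: @(2,3)–@(2,4)= @(2,3)–@(3,3)= @(2,3)–@(3,4)= @(2,3)–@(3,2)= @(2,4)–@(3,4)= @(2,4)–@(3,3)=  → 0/6 unlike.
Row 3: @(3,1)–@(3,2)= @(3,1)–%(4,2)≠ @(3,2)–@(3,3)= @(3,2)–%(4,2)≠ @(3,2)–@(4,3)= @(3,3)–@(3,4)= @(3,3)–@(4,3)= @(3,3)–@(4,4)= @(3,3)–%(4,2)≠ @(3,4)–@(4,4)= @(3,4)–@(4,3)=  → 3/11 unlike.
Row 4: %(4,2)–@(4,3)≠ %(4,2)–@(5,3)≠ @(4,3)–@(4,4)= @(4,3)–@(5,3)= @(4,3)–@(5,4)= @(4,4)–@(5,4)= @(4,4)–@(5,3)=  → 2/7 unlike.
Row 5: @(5,3)–@(5,4)=  → 0/1 unlike.
Total adjacent occupied pairs: 32; unlike-type pairs: 7.
7/32 is already in lowest terms.

7/32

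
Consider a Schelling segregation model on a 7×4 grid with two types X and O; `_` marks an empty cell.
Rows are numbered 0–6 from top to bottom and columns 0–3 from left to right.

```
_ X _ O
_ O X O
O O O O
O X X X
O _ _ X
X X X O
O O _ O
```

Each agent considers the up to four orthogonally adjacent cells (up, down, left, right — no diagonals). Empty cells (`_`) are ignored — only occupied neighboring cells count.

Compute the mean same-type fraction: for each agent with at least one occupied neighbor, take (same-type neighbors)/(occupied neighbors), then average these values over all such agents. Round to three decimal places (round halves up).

0.549

Row 0: (0,1)X 0/1 · (0,3)O 1/1
Row 1: (1,1)O 1/3 · (1,2)X 0/3 · (1,3)O 2/3
Row 2: (2,0)O 2/2 · (2,1)O 3/4 · (2,2)O 2/4 · (2,3)O 2/3
Row 3: (3,0)O 2/3 · (3,1)X 1/3 · (3,2)X 2/3 · (3,3)X 2/3
Row 4: (4,0)O 1/2 · (4,3)X 1/2
Row 5: (5,0)X 1/3 · (5,1)X 2/3 · (5,2)X 1/2 · (5,3)O 1/3
Row 6: (6,0)O 1/2 · (6,1)O 1/2 · (6,3)O 1/1
Sum over 22 agents: 0/1 + 1/1 + 1/3 + 0/3 + 2/3 + 2/2 + 3/4 + 2/4 + 2/3 + 2/3 + 1/3 + 2/3 + 2/3 + 1/2 + 1/2 + 1/3 + 2/3 + 1/2 + 1/3 + 1/2 + 1/2 + 1/1 = 145/12; mean = 145/12 ÷ 22 = 145/264 = 0.549242… → 0.549.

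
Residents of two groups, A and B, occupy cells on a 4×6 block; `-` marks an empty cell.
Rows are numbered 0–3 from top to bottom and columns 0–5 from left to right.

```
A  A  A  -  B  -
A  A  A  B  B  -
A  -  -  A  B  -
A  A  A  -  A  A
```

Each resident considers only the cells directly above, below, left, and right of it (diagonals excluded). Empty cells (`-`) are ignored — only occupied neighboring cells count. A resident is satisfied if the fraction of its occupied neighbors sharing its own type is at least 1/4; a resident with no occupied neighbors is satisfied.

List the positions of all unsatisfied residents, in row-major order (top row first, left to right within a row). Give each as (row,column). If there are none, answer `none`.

Row 0: (0,0)A 2/2 satisfied · (0,1)A 3/3 satisfied · (0,2)A 2/2 satisfied · (0,4)B 1/1 satisfied
Row 1: (1,0)A 3/3 satisfied · (1,1)A 3/3 satisfied · (1,2)A 2/3 satisfied · (1,3)B 1/3 satisfied · (1,4)B 3/3 satisfied
Row 2: (2,0)A 2/2 satisfied · (2,3)A 0/2 not · (2,4)B 1/3 satisfied
Row 3: (3,0)A 2/2 satisfied · (3,1)A 2/2 satisfied · (3,2)A 1/1 satisfied · (3,4)A 1/2 satisfied · (3,5)A 1/1 satisfied

(2,3)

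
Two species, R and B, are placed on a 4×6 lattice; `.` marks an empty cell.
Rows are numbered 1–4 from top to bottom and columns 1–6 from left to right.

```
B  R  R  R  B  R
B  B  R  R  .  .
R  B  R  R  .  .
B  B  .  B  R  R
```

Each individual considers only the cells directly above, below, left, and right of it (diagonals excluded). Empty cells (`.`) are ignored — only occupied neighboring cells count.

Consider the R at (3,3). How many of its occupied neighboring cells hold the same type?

Occupied neighbors of (3,3): (2,3)=R, (3,2)=B, (3,4)=R.
Same type (R): 2 of 3.

2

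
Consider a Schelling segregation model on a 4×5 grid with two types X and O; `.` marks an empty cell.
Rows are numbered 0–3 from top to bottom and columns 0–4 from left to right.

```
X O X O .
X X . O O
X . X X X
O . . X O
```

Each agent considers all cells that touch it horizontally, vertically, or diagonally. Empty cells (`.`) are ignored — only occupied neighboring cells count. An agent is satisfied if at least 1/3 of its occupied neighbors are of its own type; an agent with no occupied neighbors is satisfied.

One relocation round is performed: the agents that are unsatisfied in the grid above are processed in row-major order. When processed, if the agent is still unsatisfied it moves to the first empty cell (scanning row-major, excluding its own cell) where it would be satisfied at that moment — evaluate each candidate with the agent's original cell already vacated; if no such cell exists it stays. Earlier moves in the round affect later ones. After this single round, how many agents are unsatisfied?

Initially unsatisfied (in order): (0,1), (0,2), (3,0), (3,4).
  (0,1) → (0,4).
  (0,2): now satisfied by earlier moves; stays.
  (3,0) → (1,2).
  (3,4): no empty cell satisfies it; stays.
Resulting grid:
X . X O O
X X O O O
X . X X X
. . . X O
Unsatisfied now: (0,2), (3,4).

2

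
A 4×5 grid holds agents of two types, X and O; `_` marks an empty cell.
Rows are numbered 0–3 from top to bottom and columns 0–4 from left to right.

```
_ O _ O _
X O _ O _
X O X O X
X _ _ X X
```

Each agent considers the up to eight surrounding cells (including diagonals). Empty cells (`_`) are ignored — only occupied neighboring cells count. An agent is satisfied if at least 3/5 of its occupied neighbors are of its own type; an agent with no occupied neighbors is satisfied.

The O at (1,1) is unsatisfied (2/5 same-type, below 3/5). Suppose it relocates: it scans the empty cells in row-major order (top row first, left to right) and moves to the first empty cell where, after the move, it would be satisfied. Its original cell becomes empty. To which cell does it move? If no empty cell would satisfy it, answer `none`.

(0,2)

Vacating (1,1). Empty cells in order:
  (0,0): 1/2 same-type → still unsatisfied.
  (0,2): 3/3 same-type → satisfied — stop here.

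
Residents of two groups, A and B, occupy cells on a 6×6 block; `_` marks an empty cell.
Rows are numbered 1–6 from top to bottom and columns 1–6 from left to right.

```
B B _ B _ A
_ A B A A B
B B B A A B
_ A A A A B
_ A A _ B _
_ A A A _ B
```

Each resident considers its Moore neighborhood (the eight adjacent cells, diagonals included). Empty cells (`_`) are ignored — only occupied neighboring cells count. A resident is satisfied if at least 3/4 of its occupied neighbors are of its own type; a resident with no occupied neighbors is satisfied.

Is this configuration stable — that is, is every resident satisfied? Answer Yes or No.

No

(1,1)B 1/2 unhappy
(1,2)B 2/3 unhappy
(1,4)B 1/3 unhappy
(1,6)A 1/2 unhappy
(2,2)A 0/6 unhappy
(2,3)B 4/7 unhappy
(2,4)A 3/6 unhappy
(2,5)A 4/7 unhappy
(2,6)B 1/4 unhappy
(3,1)B 1/3 unhappy
(3,2)B 3/6 unhappy
(3,3)B 2/8 unhappy
(3,4)A 6/8 ok
(3,5)A 5/8 unhappy
(3,6)B 2/5 unhappy
(4,2)A 3/6 unhappy
(4,3)A 5/7 unhappy
(4,4)A 5/7 unhappy
(4,5)A 3/6 unhappy
(4,6)B 2/4 unhappy
(5,2)A 5/5 ok
(5,3)A 7/7 ok
(5,5)B 2/5 unhappy
(6,2)A 3/3 ok
(6,3)A 4/4 ok
(6,4)A 2/3 unhappy
(6,6)B 1/1 ok
For instance (1,1) has only 1/2 same-type neighbors, below 3/4.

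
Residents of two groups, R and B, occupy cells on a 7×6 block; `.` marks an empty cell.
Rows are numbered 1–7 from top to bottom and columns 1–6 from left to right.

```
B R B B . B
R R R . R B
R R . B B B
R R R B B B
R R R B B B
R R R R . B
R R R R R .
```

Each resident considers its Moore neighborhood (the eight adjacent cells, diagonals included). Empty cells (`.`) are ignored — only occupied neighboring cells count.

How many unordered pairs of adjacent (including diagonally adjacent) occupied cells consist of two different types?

Scan each occupied cell's neighbors to the right and below (and the two forward diagonals) so each pair is counted once.
Row 1: B(1,1)–R(1,2)≠ B(1,1)–R(2,1)≠ B(1,1)–R(2,2)≠ R(1,2)–B(1,3)≠ R(1,2)–R(2,2)= R(1,2)–R(2,3)= R(1,2)–R(2,1)= B(1,3)–B(1,4)= B(1,3)–R(2,3)≠ B(1,3)–R(2,2)≠ B(1,4)–R(2,5)≠ B(1,4)–R(2,3)≠ B(1,6)–B(2,6)= B(1,6)–R(2,5)≠  → 9/14 unlike.
Row 2: R(2,1)–R(2,2)= R(2,1)–R(3,1)= R(2,1)–R(3,2)= R(2,2)–R(2,3)= R(2,2)–R(3,2)= R(2,2)–R(3,1)= R(2,3)–B(3,4)≠ R(2,3)–R(3,2)= R(2,5)–B(2,6)≠ R(2,5)–B(3,5)≠ R(2,5)–B(3,6)≠ R(2,5)–B(3,4)≠ B(2,6)–B(3,6)= B(2,6)–B(3,5)=  → 5/14 unlike.
Row 3: R(3,1)–R(3,2)= R(3,1)–R(4,1)= R(3,1)–R(4,2)= R(3,2)–R(4,2)= R(3,2)–R(4,3)= R(3,2)–R(4,1)= B(3,4)–B(3,5)= B(3,4)–B(4,4)= B(3,4)–B(4,5)= B(3,4)–R(4,3)≠ B(3,5)–B(3,6)= B(3,5)–B(4,5)= B(3,5)–B(4,6)= B(3,5)–B(4,4)= B(3,6)–B(4,6)= B(3,6)–B(4,5)=  → 1/16 unlike.
Row 4: R(4,1)–R(4,2)= R(4,1)–R(5,1)= R(4,1)–R(5,2)= R(4,2)–R(4,3)= R(4,2)–R(5,2)= R(4,2)–R(5,3)= R(4,2)–R(5,1)= R(4,3)–B(4,4)≠ R(4,3)–R(5,3)= R(4,3)–B(5,4)≠ R(4,3)–R(5,2)= B(4,4)–B(4,5)= B(4,4)–B(5,4)= B(4,4)–B(5,5)= B(4,4)–R(5,3)≠ B(4,5)–B(4,6)= B(4,5)–B(5,5)= B(4,5)–B(5,6)= B(4,5)–B(5,4)= B(4,6)–B(5,6)= B(4,6)–B(5,5)=  → 3/21 unlike.
Row 5: R(5,1)–R(5,2)= R(5,1)–R(6,1)= R(5,1)–R(6,2)= R(5,2)–R(5,3)= R(5,2)–R(6,2)= R(5,2)–R(6,3)= R(5,2)–R(6,1)= R(5,3)–B(5,4)≠ R(5,3)–R(6,3)= R(5,3)–R(6,4)= R(5,3)–R(6,2)= B(5,4)–B(5,5)= B(5,4)–R(6,4)≠ B(5,4)–R(6,3)≠ B(5,5)–B(5,6)= B(5,5)–B(6,6)= B(5,5)–R(6,4)≠ B(5,6)–B(6,6)=  → 4/18 unlike.
Row 6: R(6,1)–R(6,2)= R(6,1)–R(7,1)= R(6,1)–R(7,2)= R(6,2)–R(6,3)= R(6,2)–R(7,2)= R(6,2)–R(7,3)= R(6,2)–R(7,1)= R(6,3)–R(6,4)= R(6,3)–R(7,3)= R(6,3)–R(7,4)= R(6,3)–R(7,2)= R(6,4)–R(7,4)= R(6,4)–R(7,5)= R(6,4)–R(7,3)= B(6,6)–R(7,5)≠  → 1/15 unlike.
Row 7: R(7,1)–R(7,2)= R(7,2)–R(7,3)= R(7,3)–R(7,4)= R(7,4)–R(7,5)=  → 0/4 unlike.
Total adjacent occupied pairs: 102; unlike-type pairs: 23.

23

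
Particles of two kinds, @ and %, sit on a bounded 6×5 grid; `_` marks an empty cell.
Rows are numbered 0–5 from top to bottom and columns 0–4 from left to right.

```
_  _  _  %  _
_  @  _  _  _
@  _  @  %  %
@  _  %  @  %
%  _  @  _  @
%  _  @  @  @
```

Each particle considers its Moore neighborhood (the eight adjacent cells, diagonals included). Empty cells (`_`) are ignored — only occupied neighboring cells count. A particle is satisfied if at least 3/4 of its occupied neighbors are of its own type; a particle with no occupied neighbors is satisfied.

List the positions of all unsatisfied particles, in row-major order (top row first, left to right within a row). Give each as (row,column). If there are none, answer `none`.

Row 0: (0,3)% 0/0 ok
Row 1: (1,1)@ 2/2 ok
Row 2: (2,0)@ 2/2 ok · (2,2)@ 2/4 unhappy · (2,3)% 3/5 unhappy · (2,4)% 2/3 unhappy
Row 3: (3,0)@ 1/2 unhappy · (3,2)% 1/4 unhappy · (3,3)@ 3/7 unhappy · (3,4)% 2/4 unhappy
Row 4: (4,0)% 1/2 unhappy · (4,2)@ 3/4 ok · (4,4)@ 3/4 ok
Row 5: (5,0)% 1/1 ok · (5,2)@ 2/2 ok · (5,3)@ 4/4 ok · (5,4)@ 2/2 ok

(2,2), (2,3), (2,4), (3,0), (3,2), (3,3), (3,4), (4,0)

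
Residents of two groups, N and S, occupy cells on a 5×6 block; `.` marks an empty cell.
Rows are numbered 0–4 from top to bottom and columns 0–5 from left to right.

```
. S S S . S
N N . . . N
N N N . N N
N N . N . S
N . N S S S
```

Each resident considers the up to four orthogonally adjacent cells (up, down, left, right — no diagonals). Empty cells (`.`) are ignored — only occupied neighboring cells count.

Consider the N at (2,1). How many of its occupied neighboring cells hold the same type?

Occupied neighbors of (2,1): (1,1)=N, (3,1)=N, (2,0)=N, (2,2)=N.
Same type (N): 4 of 4.

4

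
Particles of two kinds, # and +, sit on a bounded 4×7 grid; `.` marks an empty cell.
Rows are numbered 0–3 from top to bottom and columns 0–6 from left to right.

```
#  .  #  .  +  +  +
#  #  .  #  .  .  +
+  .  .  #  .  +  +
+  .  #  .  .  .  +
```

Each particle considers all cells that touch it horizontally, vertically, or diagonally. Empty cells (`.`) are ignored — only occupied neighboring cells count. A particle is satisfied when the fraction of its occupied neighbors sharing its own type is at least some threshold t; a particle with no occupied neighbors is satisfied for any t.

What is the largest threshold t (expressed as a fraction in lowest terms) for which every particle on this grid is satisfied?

(0,0)# 2/2
(0,2)# 2/2
(0,4)+ 1/2
(0,5)+ 3/3
(0,6)+ 2/2
(1,0)# 2/3
(1,1)# 3/4
(1,3)# 2/3
(1,6)+ 4/4
(2,0)+ 1/3
(2,3)# 2/2
(2,5)+ 3/3
(2,6)+ 3/3
(3,0)+ 1/1
(3,2)# 1/1
(3,6)+ 2/2
The smallest same-type fraction is 1/3 at (2,0), which reduces to 1/3. Any threshold above that leaves this particle unsatisfied.

1/3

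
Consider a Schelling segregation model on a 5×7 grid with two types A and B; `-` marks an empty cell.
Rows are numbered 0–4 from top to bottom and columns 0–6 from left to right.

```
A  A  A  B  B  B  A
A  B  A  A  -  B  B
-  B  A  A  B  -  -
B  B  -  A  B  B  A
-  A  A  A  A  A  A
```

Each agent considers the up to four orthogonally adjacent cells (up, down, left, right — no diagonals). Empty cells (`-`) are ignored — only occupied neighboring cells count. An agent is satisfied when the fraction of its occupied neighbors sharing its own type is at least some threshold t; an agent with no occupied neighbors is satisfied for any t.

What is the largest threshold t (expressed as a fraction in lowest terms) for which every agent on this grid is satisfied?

0/1

Row 0: (0,0)A 2/2 · (0,1)A 2/3 · (0,2)A 2/3 · (0,3)B 1/3 · (0,4)B 2/2 · (0,5)B 2/3 · (0,6)A 0/2
Row 1: (1,0)A 1/2 · (1,1)B 1/4 · (1,2)A 3/4 · (1,3)A 2/3 · (1,5)B 2/2 · (1,6)B 1/2
Row 2: (2,1)B 2/3 · (2,2)A 2/3 · (2,3)A 3/4 · (2,4)B 1/2
Row 3: (3,0)B 1/1 · (3,1)B 2/3 · (3,3)A 2/3 · (3,4)B 2/4 · (3,5)B 1/3 · (3,6)A 1/2
Row 4: (4,1)A 1/2 · (4,2)A 2/2 · (4,3)A 3/3 · (4,4)A 2/3 · (4,5)A 2/3 · (4,6)A 2/2
The smallest same-type fraction is 0/2 at (0,6), which reduces to 0/1. Any threshold above that leaves this agent unsatisfied.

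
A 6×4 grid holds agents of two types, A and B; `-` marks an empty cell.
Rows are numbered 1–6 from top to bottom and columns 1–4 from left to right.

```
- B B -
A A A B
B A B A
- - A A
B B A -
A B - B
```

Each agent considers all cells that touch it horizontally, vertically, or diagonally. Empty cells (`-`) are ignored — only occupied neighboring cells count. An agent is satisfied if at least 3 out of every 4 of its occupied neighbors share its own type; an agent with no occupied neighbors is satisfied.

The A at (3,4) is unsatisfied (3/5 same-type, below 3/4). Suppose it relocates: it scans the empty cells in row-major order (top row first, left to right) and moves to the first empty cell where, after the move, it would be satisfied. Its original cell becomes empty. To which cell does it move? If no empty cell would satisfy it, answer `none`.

Vacating (3,4). Empty cells in order:
  (1,1): 2/3 same-type → still unsatisfied.
  (1,4): 1/3 same-type → still unsatisfied.
  (4,1): 1/4 same-type → still unsatisfied.
  (4,2): 3/7 same-type → still unsatisfied.
  (5,4): 3/4 same-type → satisfied — stop here.

(5,4)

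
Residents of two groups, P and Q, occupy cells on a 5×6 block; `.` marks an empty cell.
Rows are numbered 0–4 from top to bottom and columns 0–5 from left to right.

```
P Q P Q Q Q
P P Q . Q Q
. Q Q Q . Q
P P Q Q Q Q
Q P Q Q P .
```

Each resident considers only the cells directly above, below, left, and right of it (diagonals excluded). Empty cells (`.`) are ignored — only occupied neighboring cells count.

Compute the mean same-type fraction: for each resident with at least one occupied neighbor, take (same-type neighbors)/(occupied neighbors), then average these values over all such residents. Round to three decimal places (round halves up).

Row 0: (0,0)P 1/2 · (0,1)Q 0/3 · (0,2)P 0/3 · (0,3)Q 1/2 · (0,4)Q 3/3 · (0,5)Q 2/2
Row 1: (1,0)P 2/2 · (1,1)P 1/4 · (1,2)Q 1/3 · (1,4)Q 2/2 · (1,5)Q 3/3
Row 2: (2,1)Q 1/3 · (2,2)Q 4/4 · (2,3)Q 2/2 · (2,5)Q 2/2
Row 3: (3,0)P 1/2 · (3,1)P 2/4 · (3,2)Q 3/4 · (3,3)Q 4/4 · (3,4)Q 2/3 · (3,5)Q 2/2
Row 4: (4,0)Q 0/2 · (4,1)P 1/3 · (4,2)Q 2/3 · (4,3)Q 2/3 · (4,4)P 0/2
Sum over 26 residents: 1/2 + 0/3 + 0/3 + 1/2 + 3/3 + 2/2 + 2/2 + 1/4 + 1/3 + 2/2 + 3/3 + 1/3 + 4/4 + 2/2 + 2/2 + 1/2 + 2/4 + 3/4 + 4/4 + 2/3 + 2/2 + 0/2 + 1/3 + 2/3 + 2/3 + 0/2 = 16; mean = 16 ÷ 26 = 8/13 = 0.615384… → 0.615.

0.615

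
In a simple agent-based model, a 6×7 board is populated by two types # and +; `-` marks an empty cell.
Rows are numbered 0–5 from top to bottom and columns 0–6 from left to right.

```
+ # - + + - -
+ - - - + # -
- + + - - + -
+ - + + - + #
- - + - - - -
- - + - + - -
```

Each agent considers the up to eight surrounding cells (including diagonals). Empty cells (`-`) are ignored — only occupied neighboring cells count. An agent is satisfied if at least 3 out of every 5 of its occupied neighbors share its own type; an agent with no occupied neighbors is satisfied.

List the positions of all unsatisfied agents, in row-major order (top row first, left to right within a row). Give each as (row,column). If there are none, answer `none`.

(0,0), (0,1), (1,5), (2,5), (3,5), (3,6)

(0,0)+ 1/2 not
(0,1)# 0/2 not
(0,3)+ 2/2 satisfied
(0,4)+ 2/3 satisfied
(1,0)+ 2/3 satisfied
(1,4)+ 3/4 satisfied
(1,5)# 0/3 not
(2,1)+ 4/4 satisfied
(2,2)+ 3/3 satisfied
(2,5)+ 2/4 not
(3,0)+ 1/1 satisfied
(3,2)+ 4/4 satisfied
(3,3)+ 3/3 satisfied
(3,5)+ 1/2 not
(3,6)# 0/2 not
(4,2)+ 3/3 satisfied
(5,2)+ 1/1 satisfied
(5,4)+ 0/0 satisfied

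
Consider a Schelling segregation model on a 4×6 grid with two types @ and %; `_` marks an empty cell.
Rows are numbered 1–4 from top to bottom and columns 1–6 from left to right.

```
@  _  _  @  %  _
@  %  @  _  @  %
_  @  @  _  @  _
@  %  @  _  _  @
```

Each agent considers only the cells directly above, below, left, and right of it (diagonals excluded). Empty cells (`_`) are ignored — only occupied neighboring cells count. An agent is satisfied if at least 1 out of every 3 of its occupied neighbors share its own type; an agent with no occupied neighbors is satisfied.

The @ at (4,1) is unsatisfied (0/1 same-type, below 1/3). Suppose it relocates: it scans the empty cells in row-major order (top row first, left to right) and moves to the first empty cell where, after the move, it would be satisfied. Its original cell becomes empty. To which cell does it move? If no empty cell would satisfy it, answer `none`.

Vacating (4,1). Empty cells in order:
  (1,2): 1/2 same-type → satisfied — stop here.

(1,2)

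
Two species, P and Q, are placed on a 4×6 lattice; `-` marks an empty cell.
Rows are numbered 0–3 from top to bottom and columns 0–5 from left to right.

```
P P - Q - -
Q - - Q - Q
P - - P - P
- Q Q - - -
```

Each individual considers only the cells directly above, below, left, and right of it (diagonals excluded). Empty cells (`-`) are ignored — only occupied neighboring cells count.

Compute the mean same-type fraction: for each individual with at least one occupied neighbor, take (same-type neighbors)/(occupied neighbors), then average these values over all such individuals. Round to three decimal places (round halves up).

0.455

Row 0: (0,0)P 1/2 · (0,1)P 1/1 · (0,3)Q 1/1
Row 1: (1,0)Q 0/2 · (1,3)Q 1/2 · (1,5)Q 0/1
Row 2: (2,0)P 0/1 · (2,3)P 0/1 · (2,5)P 0/1
Row 3: (3,1)Q 1/1 · (3,2)Q 1/1
Sum over 11 individuals: 1/2 + 1/1 + 1/1 + 0/2 + 1/2 + 0/1 + 0/1 + 0/1 + 0/1 + 1/1 + 1/1 = 5; mean = 5 ÷ 11 = 5/11 = 0.454545… → 0.455.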